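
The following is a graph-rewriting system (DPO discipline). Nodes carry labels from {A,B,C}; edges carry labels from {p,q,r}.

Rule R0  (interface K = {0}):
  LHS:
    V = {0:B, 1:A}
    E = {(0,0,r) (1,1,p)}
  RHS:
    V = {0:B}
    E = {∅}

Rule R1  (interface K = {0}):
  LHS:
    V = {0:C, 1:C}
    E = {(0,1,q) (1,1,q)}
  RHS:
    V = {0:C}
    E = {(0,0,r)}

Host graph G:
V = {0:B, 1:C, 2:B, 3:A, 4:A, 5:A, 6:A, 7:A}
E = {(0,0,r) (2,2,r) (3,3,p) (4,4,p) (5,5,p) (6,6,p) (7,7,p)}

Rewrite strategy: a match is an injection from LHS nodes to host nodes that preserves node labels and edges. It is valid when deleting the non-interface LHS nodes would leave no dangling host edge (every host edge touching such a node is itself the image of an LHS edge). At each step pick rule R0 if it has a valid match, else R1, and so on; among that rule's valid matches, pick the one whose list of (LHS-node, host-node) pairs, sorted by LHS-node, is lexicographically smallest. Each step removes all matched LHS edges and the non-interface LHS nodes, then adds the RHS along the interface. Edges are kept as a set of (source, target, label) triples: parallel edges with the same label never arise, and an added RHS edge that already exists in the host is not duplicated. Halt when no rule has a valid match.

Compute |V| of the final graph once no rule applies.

[0] host  ⇒  8 nodes, 7 edges  {0-r->0 2-r->2 3-p->3 4-p->4 5-p->5 6-p->6 7-p->7}
[1] R0 @ {0↦0, 1↦3}  ⇒  7 nodes, 5 edges  {2-r->2 4-p->4 5-p->5 6-p->6 7-p->7}
[2] R0 @ {0↦2, 1↦4}  ⇒  6 nodes, 3 edges  {5-p->5 6-p->6 7-p->7}
final graph: no rule applies after step 2
NF nodes: {0:B, 1:C, 2:B, 5:A, 6:A, 7:A}

Answer: 6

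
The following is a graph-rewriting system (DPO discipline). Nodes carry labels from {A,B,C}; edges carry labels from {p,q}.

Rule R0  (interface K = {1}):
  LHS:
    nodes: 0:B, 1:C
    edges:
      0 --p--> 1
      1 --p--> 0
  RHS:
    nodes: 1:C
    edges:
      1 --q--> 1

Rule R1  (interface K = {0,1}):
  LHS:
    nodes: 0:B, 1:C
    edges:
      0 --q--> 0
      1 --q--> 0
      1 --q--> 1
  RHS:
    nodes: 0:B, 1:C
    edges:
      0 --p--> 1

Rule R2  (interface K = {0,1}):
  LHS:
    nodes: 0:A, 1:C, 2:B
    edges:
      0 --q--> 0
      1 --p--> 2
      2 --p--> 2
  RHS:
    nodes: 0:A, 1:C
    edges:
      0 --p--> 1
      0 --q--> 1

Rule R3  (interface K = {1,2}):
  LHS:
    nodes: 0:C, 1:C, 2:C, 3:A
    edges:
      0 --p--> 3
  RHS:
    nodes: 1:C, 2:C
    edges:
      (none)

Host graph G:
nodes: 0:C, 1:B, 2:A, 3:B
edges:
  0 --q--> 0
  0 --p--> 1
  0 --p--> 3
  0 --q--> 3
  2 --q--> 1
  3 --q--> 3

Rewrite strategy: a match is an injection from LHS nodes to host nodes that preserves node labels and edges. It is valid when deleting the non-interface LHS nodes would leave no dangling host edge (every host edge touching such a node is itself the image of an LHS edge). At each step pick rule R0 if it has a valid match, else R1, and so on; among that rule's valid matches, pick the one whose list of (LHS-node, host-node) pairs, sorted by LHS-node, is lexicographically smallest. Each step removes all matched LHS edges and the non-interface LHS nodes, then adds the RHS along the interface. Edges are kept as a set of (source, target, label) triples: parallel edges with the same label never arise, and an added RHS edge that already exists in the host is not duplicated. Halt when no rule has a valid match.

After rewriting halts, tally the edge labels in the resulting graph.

Answer: p:1 q:2

Derivation:
initial: |V|=4 |E|=6  E = 0-q->0 0-p->1 0-p->3 0-q->3 2-q->1 3-q->3
step 1: apply R1 at {0↦3, 1↦0}  → |V|=4 |E|=4  E = 0-p->1 0-p->3 2-q->1 3-p->0
step 2: apply R0 at {0↦3, 1↦0}  → |V|=3 |E|=3  E = 0-q->0 0-p->1 2-q->1
final graph: no rule applies after step 2
NF edges: [(0, 0, 'q'), (0, 1, 'p'), (2, 1, 'q')]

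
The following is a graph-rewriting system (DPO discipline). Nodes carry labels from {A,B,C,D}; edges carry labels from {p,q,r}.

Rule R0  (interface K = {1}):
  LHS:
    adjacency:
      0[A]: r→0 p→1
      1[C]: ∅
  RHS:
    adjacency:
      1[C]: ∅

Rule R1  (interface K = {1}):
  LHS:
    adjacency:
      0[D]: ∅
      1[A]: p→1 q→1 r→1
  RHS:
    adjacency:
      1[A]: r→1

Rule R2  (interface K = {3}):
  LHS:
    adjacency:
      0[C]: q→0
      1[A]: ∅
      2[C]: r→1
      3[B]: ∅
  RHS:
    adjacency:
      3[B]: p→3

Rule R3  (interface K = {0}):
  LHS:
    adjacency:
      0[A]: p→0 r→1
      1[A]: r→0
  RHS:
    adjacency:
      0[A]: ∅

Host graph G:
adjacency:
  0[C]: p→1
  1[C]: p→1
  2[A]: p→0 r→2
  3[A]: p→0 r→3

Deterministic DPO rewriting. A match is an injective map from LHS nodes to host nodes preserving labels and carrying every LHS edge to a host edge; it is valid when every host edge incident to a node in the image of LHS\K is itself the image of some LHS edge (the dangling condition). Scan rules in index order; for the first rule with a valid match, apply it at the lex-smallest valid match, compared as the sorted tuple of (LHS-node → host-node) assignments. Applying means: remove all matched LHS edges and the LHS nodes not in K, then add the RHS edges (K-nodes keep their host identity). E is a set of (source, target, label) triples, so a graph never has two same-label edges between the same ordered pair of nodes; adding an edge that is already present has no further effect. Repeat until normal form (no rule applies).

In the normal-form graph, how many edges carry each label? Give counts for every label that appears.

[0] host  ⇒  4 nodes, 6 edges  {0-p->1 1-p->1 2-p->0 2-r->2 3-p->0 3-r->3}
[1] R0 @ {0↦2, 1↦0}  ⇒  3 nodes, 4 edges  {0-p->1 1-p->1 3-p->0 3-r->3}
[2] R0 @ {0↦3, 1↦0}  ⇒  2 nodes, 2 edges  {0-p->1 1-p->1}
final graph: no rule applies after step 2
NF edges: [(0, 1, 'p'), (1, 1, 'p')]

Answer: p:2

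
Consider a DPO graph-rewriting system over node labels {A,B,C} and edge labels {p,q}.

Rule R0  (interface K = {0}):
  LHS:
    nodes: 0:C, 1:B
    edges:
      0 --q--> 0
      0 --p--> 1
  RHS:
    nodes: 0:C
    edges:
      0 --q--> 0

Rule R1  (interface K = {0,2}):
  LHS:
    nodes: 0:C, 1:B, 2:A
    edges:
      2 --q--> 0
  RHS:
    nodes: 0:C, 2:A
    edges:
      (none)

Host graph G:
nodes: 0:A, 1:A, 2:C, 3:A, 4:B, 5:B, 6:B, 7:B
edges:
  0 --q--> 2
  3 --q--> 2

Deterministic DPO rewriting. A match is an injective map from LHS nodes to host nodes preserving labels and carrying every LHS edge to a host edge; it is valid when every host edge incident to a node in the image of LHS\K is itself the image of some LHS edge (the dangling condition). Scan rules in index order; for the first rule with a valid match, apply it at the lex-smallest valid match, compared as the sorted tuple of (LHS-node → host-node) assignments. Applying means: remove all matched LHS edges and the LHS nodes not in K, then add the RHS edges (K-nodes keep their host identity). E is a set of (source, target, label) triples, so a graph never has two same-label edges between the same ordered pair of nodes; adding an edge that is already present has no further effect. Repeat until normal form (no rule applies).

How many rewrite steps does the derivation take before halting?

Answer: 2

Steps:
start.  V:8 E:2  edges: 0-q->2 3-q->2
1. fire R1 via {0↦2, 1↦4, 2↦0}  →  V:7 E:1  edges: 3-q->2
2. fire R1 via {0↦2, 1↦5, 2↦3}  →  V:6 E:0  edges: ∅
halt: no rule applies after step 2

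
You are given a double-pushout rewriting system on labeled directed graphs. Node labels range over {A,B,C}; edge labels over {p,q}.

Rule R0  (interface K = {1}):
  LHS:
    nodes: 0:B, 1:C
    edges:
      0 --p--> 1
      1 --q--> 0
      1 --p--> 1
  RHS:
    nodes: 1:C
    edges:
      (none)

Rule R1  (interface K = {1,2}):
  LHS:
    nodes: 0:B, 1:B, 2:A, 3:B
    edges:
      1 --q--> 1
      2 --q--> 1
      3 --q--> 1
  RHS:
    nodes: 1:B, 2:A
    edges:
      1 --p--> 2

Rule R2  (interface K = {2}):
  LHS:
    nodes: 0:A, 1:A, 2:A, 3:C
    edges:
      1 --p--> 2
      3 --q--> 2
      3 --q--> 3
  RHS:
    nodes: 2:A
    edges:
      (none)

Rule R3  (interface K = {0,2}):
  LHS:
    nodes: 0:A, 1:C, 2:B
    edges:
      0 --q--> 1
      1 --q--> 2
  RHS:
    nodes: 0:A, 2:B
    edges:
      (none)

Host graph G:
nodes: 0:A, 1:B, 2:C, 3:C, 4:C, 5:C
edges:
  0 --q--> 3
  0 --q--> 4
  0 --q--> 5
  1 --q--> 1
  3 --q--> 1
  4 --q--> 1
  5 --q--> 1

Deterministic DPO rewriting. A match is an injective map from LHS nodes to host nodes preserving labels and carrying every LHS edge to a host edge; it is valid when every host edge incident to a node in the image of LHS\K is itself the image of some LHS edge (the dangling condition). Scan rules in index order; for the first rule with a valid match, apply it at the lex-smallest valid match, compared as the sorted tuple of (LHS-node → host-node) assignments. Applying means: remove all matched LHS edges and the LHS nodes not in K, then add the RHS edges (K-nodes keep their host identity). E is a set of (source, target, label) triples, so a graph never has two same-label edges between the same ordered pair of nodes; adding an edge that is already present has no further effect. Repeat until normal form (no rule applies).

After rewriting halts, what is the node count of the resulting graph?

[0] host  ⇒  6 nodes, 7 edges  {0-q->3 0-q->4 0-q->5 1-q->1 3-q->1 4-q->1 5-q->1}
[1] R3 @ {0↦0, 1↦3, 2↦1}  ⇒  5 nodes, 5 edges  {0-q->4 0-q->5 1-q->1 4-q->1 5-q->1}
[2] R3 @ {0↦0, 1↦4, 2↦1}  ⇒  4 nodes, 3 edges  {0-q->5 1-q->1 5-q->1}
[3] R3 @ {0↦0, 1↦5, 2↦1}  ⇒  3 nodes, 1 edges  {1-q->1}
normal form: no rule applies after step 3
NF nodes: {0:A, 1:B, 2:C}

Answer: 3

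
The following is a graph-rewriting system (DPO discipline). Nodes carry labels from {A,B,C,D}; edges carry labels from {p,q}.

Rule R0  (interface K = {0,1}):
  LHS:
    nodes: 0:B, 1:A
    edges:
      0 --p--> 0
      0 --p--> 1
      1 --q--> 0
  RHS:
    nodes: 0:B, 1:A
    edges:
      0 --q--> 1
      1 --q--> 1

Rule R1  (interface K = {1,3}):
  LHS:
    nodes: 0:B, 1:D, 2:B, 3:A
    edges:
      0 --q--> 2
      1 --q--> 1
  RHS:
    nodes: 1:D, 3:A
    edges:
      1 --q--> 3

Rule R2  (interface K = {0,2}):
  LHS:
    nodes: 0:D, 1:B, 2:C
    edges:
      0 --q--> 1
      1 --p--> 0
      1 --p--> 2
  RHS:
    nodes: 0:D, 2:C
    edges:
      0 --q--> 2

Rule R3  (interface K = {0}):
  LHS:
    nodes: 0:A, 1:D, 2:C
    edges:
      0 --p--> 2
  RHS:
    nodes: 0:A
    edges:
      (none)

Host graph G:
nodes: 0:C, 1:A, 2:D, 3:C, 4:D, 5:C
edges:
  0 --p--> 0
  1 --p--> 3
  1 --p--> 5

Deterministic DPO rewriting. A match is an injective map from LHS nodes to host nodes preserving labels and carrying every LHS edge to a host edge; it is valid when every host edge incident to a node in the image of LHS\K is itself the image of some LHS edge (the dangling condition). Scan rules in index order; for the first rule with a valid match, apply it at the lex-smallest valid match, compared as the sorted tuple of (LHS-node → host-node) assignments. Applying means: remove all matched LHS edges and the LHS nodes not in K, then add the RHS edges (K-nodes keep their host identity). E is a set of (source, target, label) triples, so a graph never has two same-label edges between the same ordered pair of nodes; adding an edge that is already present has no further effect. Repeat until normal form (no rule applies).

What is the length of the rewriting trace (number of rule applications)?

Answer: 2

Steps:
start.  V:6 E:3  edges: 0-p->0 1-p->3 1-p->5
1. fire R3 via {0↦1, 1↦2, 2↦3}  →  V:4 E:2  edges: 0-p->0 1-p->5
2. fire R3 via {0↦1, 1↦4, 2↦5}  →  V:2 E:1  edges: 0-p->0
halt: no rule applies after step 2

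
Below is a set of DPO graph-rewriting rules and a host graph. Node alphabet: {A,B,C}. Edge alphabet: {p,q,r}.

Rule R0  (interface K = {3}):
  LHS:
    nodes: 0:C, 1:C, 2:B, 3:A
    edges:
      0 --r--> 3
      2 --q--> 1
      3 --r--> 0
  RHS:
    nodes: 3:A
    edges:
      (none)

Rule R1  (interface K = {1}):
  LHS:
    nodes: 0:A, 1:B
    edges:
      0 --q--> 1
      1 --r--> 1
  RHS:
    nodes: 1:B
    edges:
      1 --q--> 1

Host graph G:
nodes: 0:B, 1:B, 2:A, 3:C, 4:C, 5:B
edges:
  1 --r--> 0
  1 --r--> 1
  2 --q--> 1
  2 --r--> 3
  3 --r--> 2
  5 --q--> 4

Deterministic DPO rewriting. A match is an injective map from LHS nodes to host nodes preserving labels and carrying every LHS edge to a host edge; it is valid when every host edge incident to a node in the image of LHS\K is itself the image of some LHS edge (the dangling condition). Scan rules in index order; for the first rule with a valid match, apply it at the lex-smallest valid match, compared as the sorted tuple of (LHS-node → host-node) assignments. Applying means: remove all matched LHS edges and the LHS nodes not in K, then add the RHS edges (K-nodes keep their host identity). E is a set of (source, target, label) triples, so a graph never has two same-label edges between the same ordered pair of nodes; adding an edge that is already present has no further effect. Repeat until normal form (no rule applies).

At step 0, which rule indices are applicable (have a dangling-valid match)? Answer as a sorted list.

Answer: [R0]

Derivation:
R0: 1 valid match — {0↦3, 1↦4, 2↦5, 3↦2}
R1: no valid match — 1 raw match, all fail dangling condition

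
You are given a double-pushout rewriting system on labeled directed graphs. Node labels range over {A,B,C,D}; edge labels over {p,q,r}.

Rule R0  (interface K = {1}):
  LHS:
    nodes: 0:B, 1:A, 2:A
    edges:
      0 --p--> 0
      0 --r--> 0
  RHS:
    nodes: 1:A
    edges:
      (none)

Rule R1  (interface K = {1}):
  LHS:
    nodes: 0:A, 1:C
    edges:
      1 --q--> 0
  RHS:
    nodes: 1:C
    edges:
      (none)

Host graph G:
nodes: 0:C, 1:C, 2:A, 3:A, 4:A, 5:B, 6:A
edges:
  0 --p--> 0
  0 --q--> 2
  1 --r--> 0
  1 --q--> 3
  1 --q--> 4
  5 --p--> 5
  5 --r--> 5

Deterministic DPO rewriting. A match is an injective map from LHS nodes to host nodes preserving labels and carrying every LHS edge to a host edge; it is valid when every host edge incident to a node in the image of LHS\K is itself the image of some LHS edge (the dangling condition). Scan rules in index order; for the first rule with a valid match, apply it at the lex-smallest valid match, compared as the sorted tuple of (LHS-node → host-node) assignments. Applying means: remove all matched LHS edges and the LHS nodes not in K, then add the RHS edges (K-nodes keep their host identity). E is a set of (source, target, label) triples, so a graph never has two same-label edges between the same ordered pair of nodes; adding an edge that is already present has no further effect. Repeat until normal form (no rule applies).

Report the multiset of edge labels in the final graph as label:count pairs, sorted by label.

[0] host  ⇒  7 nodes, 7 edges  {0-p->0 0-q->2 1-r->0 1-q->3 1-q->4 5-p->5 5-r->5}
[1] R0 @ {0↦5, 1↦2, 2↦6}  ⇒  5 nodes, 5 edges  {0-p->0 0-q->2 1-r->0 1-q->3 1-q->4}
[2] R1 @ {0↦2, 1↦0}  ⇒  4 nodes, 4 edges  {0-p->0 1-r->0 1-q->3 1-q->4}
[3] R1 @ {0↦3, 1↦1}  ⇒  3 nodes, 3 edges  {0-p->0 1-r->0 1-q->4}
[4] R1 @ {0↦4, 1↦1}  ⇒  2 nodes, 2 edges  {0-p->0 1-r->0}
halt: no rule applies after step 4
NF edges: [(0, 0, 'p'), (1, 0, 'r')]

Answer: p:1 r:1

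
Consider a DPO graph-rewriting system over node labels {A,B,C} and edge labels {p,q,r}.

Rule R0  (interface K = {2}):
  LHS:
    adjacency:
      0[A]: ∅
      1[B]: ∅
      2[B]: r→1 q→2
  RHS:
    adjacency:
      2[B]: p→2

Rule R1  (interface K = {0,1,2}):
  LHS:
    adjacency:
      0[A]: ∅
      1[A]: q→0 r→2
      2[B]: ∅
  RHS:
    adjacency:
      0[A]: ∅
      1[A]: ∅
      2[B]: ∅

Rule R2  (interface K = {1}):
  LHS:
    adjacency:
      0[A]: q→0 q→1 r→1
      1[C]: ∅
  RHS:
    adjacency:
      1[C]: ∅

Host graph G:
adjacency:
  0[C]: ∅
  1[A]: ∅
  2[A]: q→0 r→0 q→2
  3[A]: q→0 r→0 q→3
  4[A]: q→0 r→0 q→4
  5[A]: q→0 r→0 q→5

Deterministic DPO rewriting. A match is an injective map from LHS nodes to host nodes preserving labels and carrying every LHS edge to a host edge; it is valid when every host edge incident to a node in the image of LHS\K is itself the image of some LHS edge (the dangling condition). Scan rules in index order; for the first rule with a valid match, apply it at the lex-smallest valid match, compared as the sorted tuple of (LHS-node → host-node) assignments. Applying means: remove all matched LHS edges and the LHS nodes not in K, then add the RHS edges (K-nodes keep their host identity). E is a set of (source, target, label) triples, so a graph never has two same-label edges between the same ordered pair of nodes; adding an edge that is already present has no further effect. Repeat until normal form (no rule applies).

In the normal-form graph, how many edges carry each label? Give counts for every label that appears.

[0] host  ⇒  6 nodes, 12 edges  {2-q->0 2-r->0 2-q->2 3-q->0 3-r->0 3-q->3 4-q->0 4-r->0 4-q->4 5-q->0 5-r->0 5-q->5}
[1] R2 @ {0↦2, 1↦0}  ⇒  5 nodes, 9 edges  {3-q->0 3-r->0 3-q->3 4-q->0 4-r->0 4-q->4 5-q->0 5-r->0 5-q->5}
[2] R2 @ {0↦3, 1↦0}  ⇒  4 nodes, 6 edges  {4-q->0 4-r->0 4-q->4 5-q->0 5-r->0 5-q->5}
[3] R2 @ {0↦4, 1↦0}  ⇒  3 nodes, 3 edges  {5-q->0 5-r->0 5-q->5}
[4] R2 @ {0↦5, 1↦0}  ⇒  2 nodes, 0 edges  {∅}
final graph: no rule applies after step 4
NF edges: []

Answer: (no edges)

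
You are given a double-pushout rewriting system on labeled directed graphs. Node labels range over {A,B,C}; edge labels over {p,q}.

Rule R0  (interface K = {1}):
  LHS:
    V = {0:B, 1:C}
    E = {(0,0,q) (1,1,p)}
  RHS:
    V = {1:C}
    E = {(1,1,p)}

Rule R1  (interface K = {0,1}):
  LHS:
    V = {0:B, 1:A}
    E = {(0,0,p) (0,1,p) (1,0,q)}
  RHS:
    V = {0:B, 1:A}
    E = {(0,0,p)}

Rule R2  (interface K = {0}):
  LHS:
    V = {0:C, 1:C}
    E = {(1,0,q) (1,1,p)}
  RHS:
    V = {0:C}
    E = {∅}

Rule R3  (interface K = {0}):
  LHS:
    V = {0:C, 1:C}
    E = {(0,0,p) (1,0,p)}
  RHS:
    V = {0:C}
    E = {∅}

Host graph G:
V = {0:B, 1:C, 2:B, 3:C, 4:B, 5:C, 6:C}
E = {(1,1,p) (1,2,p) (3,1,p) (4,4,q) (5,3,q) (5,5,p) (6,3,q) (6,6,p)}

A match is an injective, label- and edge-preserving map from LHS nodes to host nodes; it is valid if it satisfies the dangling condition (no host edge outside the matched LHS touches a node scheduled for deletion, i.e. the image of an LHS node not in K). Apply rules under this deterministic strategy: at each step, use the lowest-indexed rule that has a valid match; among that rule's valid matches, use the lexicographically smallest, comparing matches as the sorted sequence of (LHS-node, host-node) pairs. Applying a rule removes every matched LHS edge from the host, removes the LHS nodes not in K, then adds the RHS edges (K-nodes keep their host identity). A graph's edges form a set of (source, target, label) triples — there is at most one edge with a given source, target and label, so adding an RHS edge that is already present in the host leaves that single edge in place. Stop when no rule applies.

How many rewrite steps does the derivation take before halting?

Answer: 4

Derivation:
[0] host  ⇒  7 nodes, 8 edges  {1-p->1 1-p->2 3-p->1 4-q->4 5-q->3 5-p->5 6-q->3 6-p->6}
[1] R0 @ {0↦4, 1↦1}  ⇒  6 nodes, 7 edges  {1-p->1 1-p->2 3-p->1 5-q->3 5-p->5 6-q->3 6-p->6}
[2] R2 @ {0↦3, 1↦5}  ⇒  5 nodes, 5 edges  {1-p->1 1-p->2 3-p->1 6-q->3 6-p->6}
[3] R2 @ {0↦3, 1↦6}  ⇒  4 nodes, 3 edges  {1-p->1 1-p->2 3-p->1}
[4] R3 @ {0↦1, 1↦3}  ⇒  3 nodes, 1 edges  {1-p->2}
halt: no rule applies after step 4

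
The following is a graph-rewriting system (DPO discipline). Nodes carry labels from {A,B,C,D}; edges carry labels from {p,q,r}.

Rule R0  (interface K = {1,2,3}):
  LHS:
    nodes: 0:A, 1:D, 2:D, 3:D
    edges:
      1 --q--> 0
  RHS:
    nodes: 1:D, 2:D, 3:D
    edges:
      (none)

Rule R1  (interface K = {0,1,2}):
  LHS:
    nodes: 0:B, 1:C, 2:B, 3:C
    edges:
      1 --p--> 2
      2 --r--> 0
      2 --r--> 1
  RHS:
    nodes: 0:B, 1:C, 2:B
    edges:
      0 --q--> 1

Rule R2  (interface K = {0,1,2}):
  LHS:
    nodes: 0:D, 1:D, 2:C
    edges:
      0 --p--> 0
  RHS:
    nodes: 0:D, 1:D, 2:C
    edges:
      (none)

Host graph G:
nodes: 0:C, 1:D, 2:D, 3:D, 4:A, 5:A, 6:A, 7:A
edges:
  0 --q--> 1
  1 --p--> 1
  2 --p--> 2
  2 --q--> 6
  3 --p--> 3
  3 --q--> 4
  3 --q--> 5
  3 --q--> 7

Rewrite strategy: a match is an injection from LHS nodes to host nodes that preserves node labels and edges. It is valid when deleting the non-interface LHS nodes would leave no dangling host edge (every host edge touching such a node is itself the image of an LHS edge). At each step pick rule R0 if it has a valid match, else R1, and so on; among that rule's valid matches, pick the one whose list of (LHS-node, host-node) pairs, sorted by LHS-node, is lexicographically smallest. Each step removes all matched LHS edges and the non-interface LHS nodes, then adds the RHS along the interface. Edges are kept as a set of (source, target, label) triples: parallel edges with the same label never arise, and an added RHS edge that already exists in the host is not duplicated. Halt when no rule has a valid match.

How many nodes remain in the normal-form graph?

Answer: 4

Derivation:
start.  V:8 E:8  edges: 0-q->1 1-p->1 2-p->2 2-q->6 3-p->3 3-q->4 3-q->5 3-q->7
1. fire R0 via {0↦4, 1↦3, 2↦1, 3↦2}  →  V:7 E:7  edges: 0-q->1 1-p->1 2-p->2 2-q->6 3-p->3 3-q->5 3-q->7
2. fire R0 via {0↦5, 1↦3, 2↦1, 3↦2}  →  V:6 E:6  edges: 0-q->1 1-p->1 2-p->2 2-q->6 3-p->3 3-q->7
3. fire R0 via {0↦6, 1↦2, 2↦1, 3↦3}  →  V:5 E:5  edges: 0-q->1 1-p->1 2-p->2 3-p->3 3-q->7
4. fire R0 via {0↦7, 1↦3, 2↦1, 3↦2}  →  V:4 E:4  edges: 0-q->1 1-p->1 2-p->2 3-p->3
5. fire R2 via {0↦1, 1↦2, 2↦0}  →  V:4 E:3  edges: 0-q->1 2-p->2 3-p->3
6. fire R2 via {0↦2, 1↦1, 2↦0}  →  V:4 E:2  edges: 0-q->1 3-p->3
7. fire R2 via {0↦3, 1↦1, 2↦0}  →  V:4 E:1  edges: 0-q->1
final graph: no rule applies after step 7
NF nodes: {0:C, 1:D, 2:D, 3:D}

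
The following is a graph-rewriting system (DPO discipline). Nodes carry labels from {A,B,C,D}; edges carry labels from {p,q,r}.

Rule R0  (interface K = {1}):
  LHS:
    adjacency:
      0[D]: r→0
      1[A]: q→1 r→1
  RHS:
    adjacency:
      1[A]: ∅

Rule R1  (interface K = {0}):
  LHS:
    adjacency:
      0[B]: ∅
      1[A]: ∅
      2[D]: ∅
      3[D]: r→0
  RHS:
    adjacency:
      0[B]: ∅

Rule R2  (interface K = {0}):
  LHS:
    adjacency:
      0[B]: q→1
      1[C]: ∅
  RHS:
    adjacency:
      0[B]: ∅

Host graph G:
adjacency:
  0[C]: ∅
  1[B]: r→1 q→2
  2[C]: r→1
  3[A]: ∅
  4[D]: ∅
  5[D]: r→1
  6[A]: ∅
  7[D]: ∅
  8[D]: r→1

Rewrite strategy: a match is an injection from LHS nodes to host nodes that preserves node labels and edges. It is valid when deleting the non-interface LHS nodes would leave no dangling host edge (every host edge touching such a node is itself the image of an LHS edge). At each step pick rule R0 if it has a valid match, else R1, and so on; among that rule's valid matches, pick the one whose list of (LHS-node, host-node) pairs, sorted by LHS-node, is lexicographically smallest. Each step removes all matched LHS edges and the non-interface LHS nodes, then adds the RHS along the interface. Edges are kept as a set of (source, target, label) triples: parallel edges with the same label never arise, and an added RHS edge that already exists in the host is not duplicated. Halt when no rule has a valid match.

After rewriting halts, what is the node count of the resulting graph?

start.  V:9 E:5  edges: 1-r->1 1-q->2 2-r->1 5-r->1 8-r->1
1. fire R1 via {0↦1, 1↦3, 2↦4, 3↦5}  →  V:6 E:4  edges: 1-r->1 1-q->2 2-r->1 8-r->1
2. fire R1 via {0↦1, 1↦6, 2↦7, 3↦8}  →  V:3 E:3  edges: 1-r->1 1-q->2 2-r->1
halt: no rule applies after step 2
NF nodes: {0:C, 1:B, 2:C}

Answer: 3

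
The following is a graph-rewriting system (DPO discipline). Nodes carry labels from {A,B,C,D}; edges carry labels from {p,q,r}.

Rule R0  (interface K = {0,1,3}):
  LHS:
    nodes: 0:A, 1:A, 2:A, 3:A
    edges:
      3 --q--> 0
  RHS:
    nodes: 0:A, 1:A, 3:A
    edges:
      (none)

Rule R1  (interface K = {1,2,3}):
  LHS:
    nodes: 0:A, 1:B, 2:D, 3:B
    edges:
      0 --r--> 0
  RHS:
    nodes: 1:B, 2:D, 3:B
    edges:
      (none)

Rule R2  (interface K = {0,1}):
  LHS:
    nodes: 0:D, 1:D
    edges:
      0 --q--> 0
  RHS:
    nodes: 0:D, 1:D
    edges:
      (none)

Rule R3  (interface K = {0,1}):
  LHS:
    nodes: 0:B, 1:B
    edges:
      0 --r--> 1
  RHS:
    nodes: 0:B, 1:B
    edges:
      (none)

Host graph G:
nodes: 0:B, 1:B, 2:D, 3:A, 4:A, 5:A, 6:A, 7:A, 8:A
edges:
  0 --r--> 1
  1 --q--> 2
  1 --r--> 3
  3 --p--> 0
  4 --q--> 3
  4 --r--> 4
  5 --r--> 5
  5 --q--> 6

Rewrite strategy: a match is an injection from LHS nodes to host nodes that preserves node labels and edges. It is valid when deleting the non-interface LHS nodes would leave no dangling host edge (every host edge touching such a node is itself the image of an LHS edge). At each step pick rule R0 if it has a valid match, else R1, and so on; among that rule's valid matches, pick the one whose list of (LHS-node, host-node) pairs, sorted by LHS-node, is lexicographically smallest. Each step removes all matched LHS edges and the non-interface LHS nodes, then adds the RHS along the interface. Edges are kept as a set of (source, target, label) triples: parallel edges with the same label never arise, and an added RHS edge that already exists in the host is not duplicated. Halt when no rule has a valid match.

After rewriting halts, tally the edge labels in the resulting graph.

Answer: p:1 q:1 r:1

Rewrite trace:
[0] host  ⇒  9 nodes, 8 edges  {0-r->1 1-q->2 1-r->3 3-p->0 4-q->3 4-r->4 5-r->5 5-q->6}
[1] R0 @ {0↦3, 1↦5, 2↦7, 3↦4}  ⇒  8 nodes, 7 edges  {0-r->1 1-q->2 1-r->3 3-p->0 4-r->4 5-r->5 5-q->6}
[2] R0 @ {0↦6, 1↦3, 2↦8, 3↦5}  ⇒  7 nodes, 6 edges  {0-r->1 1-q->2 1-r->3 3-p->0 4-r->4 5-r->5}
[3] R1 @ {0↦4, 1↦0, 2↦2, 3↦1}  ⇒  6 nodes, 5 edges  {0-r->1 1-q->2 1-r->3 3-p->0 5-r->5}
[4] R1 @ {0↦5, 1↦0, 2↦2, 3↦1}  ⇒  5 nodes, 4 edges  {0-r->1 1-q->2 1-r->3 3-p->0}
[5] R3 @ {0↦0, 1↦1}  ⇒  5 nodes, 3 edges  {1-q->2 1-r->3 3-p->0}
final graph: no rule applies after step 5
NF edges: [(1, 2, 'q'), (1, 3, 'r'), (3, 0, 'p')]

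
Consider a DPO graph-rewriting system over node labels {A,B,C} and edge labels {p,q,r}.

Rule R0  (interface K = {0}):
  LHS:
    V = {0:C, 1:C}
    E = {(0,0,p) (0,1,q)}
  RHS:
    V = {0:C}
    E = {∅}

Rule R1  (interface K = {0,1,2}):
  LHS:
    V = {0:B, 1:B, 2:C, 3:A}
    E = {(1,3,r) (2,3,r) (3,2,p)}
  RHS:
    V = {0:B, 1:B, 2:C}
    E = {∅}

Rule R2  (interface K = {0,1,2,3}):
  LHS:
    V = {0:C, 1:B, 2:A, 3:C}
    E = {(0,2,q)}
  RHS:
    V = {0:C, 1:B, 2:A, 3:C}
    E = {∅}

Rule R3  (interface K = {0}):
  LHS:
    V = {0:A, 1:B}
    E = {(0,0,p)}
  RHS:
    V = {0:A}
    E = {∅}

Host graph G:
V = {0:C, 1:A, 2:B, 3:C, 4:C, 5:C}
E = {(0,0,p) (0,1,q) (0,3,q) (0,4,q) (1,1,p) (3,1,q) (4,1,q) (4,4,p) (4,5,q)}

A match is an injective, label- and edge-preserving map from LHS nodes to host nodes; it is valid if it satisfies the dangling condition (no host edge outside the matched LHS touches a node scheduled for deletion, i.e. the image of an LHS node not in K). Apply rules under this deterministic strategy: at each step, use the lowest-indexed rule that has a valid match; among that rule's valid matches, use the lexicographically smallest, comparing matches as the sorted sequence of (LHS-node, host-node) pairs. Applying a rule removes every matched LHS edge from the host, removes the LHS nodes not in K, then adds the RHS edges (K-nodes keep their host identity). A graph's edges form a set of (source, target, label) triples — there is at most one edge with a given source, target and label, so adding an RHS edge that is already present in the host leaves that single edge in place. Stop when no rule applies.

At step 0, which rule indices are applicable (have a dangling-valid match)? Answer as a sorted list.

R0: 1 valid match — {0↦4, 1↦5}
R1: no valid match — LHS pattern not found
R2: 9 valid matches — {0↦0, 1↦2, 2↦1, 3↦3}, {0↦0, 1↦2, 2↦1, 3↦4}, {0↦0, 1↦2, 2↦1, 3↦5} (+6 more)
R3: 1 valid match — {0↦1, 1↦2}

Answer: [R0,R2,R3]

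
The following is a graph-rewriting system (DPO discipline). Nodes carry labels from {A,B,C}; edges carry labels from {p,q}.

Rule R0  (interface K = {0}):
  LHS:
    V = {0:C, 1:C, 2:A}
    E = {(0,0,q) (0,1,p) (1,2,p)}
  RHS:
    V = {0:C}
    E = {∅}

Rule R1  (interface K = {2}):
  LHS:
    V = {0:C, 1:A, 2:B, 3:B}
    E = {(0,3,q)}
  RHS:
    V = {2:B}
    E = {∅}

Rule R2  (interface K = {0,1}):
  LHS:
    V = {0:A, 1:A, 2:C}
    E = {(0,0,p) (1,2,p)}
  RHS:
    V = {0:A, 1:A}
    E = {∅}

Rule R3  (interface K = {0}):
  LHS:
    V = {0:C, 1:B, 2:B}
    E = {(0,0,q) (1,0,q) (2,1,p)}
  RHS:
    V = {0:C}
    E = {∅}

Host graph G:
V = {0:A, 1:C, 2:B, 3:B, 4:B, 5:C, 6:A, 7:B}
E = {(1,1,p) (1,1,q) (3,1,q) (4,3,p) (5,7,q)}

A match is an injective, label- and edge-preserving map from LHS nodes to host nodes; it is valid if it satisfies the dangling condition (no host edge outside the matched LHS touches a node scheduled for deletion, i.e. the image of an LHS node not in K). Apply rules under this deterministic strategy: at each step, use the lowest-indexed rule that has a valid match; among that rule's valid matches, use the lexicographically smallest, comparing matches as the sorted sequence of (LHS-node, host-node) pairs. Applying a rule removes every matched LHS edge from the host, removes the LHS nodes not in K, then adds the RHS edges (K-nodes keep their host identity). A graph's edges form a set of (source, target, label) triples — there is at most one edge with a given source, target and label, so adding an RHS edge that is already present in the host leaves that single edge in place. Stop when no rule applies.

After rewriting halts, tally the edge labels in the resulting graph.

initial: |V|=8 |E|=5  E = 1-p->1 1-q->1 3-q->1 4-p->3 5-q->7
step 1: apply R1 at {0↦5, 1↦0, 2↦2, 3↦7}  → |V|=5 |E|=4  E = 1-p->1 1-q->1 3-q->1 4-p->3
step 2: apply R3 at {0↦1, 1↦3, 2↦4}  → |V|=3 |E|=1  E = 1-p->1
halt: no rule applies after step 2
NF edges: [(1, 1, 'p')]

Answer: p:1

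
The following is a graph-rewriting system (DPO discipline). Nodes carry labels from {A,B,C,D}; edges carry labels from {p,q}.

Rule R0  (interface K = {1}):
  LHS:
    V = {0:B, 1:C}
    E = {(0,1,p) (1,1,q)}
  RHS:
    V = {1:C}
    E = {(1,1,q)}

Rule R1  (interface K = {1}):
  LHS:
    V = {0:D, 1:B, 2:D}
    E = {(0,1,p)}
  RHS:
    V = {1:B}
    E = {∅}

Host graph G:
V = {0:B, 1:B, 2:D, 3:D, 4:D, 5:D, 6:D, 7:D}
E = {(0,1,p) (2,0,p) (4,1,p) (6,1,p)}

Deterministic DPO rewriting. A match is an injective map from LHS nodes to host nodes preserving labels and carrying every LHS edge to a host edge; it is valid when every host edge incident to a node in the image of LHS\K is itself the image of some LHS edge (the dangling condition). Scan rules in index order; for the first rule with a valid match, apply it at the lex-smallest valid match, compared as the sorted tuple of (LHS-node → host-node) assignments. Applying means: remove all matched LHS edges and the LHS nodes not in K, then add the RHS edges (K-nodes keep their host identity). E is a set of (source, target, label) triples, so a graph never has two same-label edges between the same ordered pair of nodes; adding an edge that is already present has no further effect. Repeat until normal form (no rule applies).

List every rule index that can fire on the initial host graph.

R0: no valid match — LHS pattern not found
R1: 9 valid matches — {0↦2, 1↦0, 2↦3}, {0↦2, 1↦0, 2↦5}, {0↦2, 1↦0, 2↦7} (+6 more)

Answer: [R1]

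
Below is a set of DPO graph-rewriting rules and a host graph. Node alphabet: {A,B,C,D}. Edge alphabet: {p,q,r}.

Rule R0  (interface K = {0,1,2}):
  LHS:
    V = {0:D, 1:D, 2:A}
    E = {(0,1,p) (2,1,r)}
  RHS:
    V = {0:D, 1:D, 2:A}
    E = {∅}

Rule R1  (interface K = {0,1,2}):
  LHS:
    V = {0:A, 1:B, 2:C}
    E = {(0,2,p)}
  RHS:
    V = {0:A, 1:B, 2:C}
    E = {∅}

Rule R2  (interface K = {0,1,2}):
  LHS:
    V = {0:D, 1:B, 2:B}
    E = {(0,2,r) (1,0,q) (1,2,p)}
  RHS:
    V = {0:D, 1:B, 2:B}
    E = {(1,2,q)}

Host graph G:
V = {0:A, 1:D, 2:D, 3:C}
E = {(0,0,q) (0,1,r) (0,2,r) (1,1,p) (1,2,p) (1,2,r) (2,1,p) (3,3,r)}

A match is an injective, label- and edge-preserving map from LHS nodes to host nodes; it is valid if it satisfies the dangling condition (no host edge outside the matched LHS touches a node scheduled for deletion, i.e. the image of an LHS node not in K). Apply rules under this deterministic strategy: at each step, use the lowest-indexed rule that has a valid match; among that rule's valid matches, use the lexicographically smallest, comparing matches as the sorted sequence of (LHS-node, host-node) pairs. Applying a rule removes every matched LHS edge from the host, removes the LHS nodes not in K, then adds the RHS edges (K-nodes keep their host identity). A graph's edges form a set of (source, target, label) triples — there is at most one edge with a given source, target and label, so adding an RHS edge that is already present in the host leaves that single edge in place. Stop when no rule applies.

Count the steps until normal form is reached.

Answer: 2

Derivation:
start.  V:4 E:8  edges: 0-q->0 0-r->1 0-r->2 1-p->1 1-p->2 1-r->2 2-p->1 3-r->3
1. fire R0 via {0↦1, 1↦2, 2↦0}  →  V:4 E:6  edges: 0-q->0 0-r->1 1-p->1 1-r->2 2-p->1 3-r->3
2. fire R0 via {0↦2, 1↦1, 2↦0}  →  V:4 E:4  edges: 0-q->0 1-p->1 1-r->2 3-r->3
halt: no rule applies after step 2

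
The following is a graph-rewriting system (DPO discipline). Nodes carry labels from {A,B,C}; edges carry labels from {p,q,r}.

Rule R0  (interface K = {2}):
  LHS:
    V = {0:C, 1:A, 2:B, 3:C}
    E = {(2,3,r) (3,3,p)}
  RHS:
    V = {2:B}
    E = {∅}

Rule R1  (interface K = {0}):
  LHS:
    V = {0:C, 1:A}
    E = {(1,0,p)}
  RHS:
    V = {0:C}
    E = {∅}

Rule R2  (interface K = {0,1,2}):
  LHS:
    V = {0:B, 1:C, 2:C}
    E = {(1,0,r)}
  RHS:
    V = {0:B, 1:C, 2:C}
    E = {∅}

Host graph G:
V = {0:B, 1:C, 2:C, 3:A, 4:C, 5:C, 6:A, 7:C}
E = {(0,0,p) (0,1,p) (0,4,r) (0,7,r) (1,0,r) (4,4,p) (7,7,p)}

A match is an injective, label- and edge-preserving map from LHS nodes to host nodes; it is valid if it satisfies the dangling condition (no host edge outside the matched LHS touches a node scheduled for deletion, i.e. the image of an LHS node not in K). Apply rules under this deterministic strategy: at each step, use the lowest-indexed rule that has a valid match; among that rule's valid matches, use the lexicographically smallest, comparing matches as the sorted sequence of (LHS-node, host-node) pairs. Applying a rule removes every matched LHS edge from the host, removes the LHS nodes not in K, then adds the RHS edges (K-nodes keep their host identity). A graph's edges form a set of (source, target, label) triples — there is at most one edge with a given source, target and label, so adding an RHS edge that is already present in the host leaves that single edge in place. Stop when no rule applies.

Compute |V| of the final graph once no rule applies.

start.  V:8 E:7  edges: 0-p->0 0-p->1 0-r->4 0-r->7 1-r->0 4-p->4 7-p->7
1. fire R0 via {0↦2, 1↦3, 2↦0, 3↦4}  →  V:5 E:5  edges: 0-p->0 0-p->1 0-r->7 1-r->0 7-p->7
2. fire R0 via {0↦5, 1↦6, 2↦0, 3↦7}  →  V:2 E:3  edges: 0-p->0 0-p->1 1-r->0
halt: no rule applies after step 2
NF nodes: {0:B, 1:C}

Answer: 2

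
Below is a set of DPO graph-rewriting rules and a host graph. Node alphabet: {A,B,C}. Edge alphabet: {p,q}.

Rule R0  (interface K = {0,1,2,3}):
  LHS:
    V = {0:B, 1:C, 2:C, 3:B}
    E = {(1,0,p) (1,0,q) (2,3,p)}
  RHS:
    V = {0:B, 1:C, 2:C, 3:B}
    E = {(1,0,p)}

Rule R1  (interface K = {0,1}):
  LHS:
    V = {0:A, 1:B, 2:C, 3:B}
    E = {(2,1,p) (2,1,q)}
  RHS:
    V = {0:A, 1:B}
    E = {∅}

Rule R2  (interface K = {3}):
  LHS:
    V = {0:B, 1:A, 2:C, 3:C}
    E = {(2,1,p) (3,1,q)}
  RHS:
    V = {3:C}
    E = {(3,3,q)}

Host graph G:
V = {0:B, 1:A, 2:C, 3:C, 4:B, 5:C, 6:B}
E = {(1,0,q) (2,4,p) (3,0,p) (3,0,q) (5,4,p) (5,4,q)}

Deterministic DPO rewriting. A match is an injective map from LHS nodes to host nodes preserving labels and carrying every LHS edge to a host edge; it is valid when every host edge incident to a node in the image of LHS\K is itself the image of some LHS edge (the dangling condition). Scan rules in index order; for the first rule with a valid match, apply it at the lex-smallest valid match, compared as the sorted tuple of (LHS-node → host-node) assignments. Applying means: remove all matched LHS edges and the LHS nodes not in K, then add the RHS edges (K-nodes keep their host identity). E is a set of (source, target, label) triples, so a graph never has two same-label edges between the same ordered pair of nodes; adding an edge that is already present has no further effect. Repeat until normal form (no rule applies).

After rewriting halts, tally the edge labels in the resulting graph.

initial: |V|=7 |E|=6  E = 1-q->0 2-p->4 3-p->0 3-q->0 5-p->4 5-q->4
step 1: apply R0 at {0↦0, 1↦3, 2↦2, 3↦4}  → |V|=7 |E|=4  E = 1-q->0 3-p->0 5-p->4 5-q->4
step 2: apply R0 at {0↦4, 1↦5, 2↦3, 3↦0}  → |V|=7 |E|=2  E = 1-q->0 5-p->4
normal form: no rule applies after step 2
NF edges: [(1, 0, 'q'), (5, 4, 'p')]

Answer: p:1 q:1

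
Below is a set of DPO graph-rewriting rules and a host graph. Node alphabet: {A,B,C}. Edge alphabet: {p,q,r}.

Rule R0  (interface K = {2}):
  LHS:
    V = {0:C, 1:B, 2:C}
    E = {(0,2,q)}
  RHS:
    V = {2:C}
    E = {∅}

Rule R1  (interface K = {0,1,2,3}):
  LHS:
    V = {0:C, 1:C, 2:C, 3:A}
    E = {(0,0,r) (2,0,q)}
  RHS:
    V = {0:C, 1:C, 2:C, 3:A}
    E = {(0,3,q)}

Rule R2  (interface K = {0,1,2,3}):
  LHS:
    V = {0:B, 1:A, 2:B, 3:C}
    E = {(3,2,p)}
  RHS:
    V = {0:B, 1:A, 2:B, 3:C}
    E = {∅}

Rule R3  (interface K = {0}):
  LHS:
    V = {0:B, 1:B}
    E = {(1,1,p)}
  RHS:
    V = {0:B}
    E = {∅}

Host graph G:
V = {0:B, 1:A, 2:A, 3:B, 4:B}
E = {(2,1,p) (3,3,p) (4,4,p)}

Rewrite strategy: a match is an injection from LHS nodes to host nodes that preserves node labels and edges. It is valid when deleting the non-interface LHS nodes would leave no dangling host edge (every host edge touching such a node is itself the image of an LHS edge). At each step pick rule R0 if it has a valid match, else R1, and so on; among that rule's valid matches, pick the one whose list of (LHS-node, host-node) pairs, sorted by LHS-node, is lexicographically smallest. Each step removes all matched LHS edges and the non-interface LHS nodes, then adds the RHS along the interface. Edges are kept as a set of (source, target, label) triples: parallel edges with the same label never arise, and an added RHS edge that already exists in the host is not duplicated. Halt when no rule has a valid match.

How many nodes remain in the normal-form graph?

Answer: 3

Derivation:
start.  V:5 E:3  edges: 2-p->1 3-p->3 4-p->4
1. fire R3 via {0↦0, 1↦3}  →  V:4 E:2  edges: 2-p->1 4-p->4
2. fire R3 via {0↦0, 1↦4}  →  V:3 E:1  edges: 2-p->1
normal form: no rule applies after step 2
NF nodes: {0:B, 1:A, 2:A}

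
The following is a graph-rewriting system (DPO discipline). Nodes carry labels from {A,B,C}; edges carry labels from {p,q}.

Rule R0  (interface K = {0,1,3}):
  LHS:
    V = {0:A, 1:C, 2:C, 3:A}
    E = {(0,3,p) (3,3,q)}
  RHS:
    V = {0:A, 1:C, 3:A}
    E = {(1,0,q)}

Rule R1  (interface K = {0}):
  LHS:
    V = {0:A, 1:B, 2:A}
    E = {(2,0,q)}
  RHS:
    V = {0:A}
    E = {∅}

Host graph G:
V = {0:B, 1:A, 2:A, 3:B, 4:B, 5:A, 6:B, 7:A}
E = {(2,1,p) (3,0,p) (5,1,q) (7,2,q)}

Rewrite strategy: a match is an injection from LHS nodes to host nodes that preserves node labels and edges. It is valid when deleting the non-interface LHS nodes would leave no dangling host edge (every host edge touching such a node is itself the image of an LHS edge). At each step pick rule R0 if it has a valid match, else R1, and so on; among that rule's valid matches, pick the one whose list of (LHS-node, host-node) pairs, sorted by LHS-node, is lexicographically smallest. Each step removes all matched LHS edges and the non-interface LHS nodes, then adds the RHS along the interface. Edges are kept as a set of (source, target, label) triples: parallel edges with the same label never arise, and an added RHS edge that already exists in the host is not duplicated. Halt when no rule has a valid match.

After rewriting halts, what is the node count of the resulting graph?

[0] host  ⇒  8 nodes, 4 edges  {2-p->1 3-p->0 5-q->1 7-q->2}
[1] R1 @ {0↦1, 1↦4, 2↦5}  ⇒  6 nodes, 3 edges  {2-p->1 3-p->0 7-q->2}
[2] R1 @ {0↦2, 1↦6, 2↦7}  ⇒  4 nodes, 2 edges  {2-p->1 3-p->0}
final graph: no rule applies after step 2
NF nodes: {0:B, 1:A, 2:A, 3:B}

Answer: 4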